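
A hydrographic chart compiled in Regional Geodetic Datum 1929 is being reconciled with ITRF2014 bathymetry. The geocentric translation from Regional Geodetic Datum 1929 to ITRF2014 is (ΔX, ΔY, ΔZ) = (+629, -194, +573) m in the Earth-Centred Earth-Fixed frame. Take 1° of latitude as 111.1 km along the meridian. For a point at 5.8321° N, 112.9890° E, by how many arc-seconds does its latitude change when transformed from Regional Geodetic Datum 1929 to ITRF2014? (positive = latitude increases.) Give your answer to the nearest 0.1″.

Δφ = 19.9″

sin φ = 0.101614, cos φ = 0.994824, sin λ = 0.920580, cos λ = -0.390554.
North component: ΔN = −sin φ cos λ·ΔX − sin φ sin λ·ΔY + cos φ·ΔZ = −(0.101614)(-0.390554)(629) − (0.101614)(0.920580)(-194) + (0.994824)(573) = 613.14 m.
1° of latitude spans 111100 m, so Δφ = 613.14 / 111100 × 3600 = 19.868″.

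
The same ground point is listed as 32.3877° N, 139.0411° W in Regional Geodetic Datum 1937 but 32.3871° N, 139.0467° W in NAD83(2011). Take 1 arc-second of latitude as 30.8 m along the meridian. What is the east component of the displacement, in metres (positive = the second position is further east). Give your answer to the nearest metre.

ΔE = -524 m

Δφ = 32.3871° − 32.3877° = -0.0006°; Δλ = -139.0467° − -139.0411° = -0.0056°.
1° of latitude = 3600 × 30.80 = 110880 m.
ΔN = Δφ × 110880 = -66.5 m; ΔE = Δλ × 110880 × cos(32.3877°) = -0.0056 × 110880 × 0.844443 = -524.3 m.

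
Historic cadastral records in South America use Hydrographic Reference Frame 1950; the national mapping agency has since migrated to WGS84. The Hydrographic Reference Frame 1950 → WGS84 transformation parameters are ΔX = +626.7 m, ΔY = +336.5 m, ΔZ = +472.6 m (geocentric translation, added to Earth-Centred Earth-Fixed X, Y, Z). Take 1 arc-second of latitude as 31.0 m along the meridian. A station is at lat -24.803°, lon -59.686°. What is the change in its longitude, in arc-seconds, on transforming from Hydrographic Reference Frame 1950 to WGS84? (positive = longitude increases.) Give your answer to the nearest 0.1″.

sin φ = -0.419500, cos φ = 0.907756, sin λ = -0.863272, cos λ = 0.504739.
East component: ΔE = −sin λ·ΔX + cos λ·ΔY = −(-0.863272)(626.7) + (0.504739)(336.5) = 710.86 m.
1° of latitude spans 3600 × 31.00 = 111600 m; at latitude φ, 1° of longitude spans that × cos φ = 101305.5 m, so Δλ = 710.86 / 101305.5 × 3600 = 25.261″.

Δλ = 25.3″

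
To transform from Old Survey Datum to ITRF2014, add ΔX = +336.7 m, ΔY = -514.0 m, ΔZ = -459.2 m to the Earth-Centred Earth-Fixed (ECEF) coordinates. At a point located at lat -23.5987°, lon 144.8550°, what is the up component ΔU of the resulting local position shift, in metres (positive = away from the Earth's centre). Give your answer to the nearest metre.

At φ = -23.5987°, λ = 144.8550°: sin φ = -0.400328, cos φ = 0.916372, sin λ = 0.575648, cos λ = -0.817698.
ΔU = cos φ cos λ·ΔX + cos φ sin λ·ΔY + sin φ·ΔZ = (0.916372)(-0.817698)(336.7) + (0.916372)(0.575648)(-514.0) + (-0.400328)(-459.2) = -339.60 m.

ΔU = -340 m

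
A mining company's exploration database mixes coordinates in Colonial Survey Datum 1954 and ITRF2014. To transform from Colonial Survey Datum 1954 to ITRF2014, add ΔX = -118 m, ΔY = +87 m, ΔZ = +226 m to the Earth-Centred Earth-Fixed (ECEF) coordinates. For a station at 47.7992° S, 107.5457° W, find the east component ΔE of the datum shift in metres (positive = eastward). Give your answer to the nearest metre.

ΔE = -139 m

The local east axis at (φ, λ) is (−sin λ, cos λ, 0), so ΔE = −sin(-107.5457°)·(-118) + cos(-107.5457°)·87 = -138.74 m.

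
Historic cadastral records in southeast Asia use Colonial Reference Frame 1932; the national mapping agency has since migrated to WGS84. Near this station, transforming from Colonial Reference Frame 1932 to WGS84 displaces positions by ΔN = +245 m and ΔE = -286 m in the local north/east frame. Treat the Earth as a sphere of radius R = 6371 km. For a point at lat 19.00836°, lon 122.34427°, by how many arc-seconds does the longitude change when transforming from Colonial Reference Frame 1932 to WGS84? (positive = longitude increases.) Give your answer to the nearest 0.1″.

Δλ = -9.8″

At latitude 19.00836°, cos φ = 0.945471.
One radian of longitude at latitude φ spans R cos φ, so Δλ = ΔE / (R cos φ) = -286.0 / (6371000 × 0.945471) = -4.7480e-05 rad = -9.793″.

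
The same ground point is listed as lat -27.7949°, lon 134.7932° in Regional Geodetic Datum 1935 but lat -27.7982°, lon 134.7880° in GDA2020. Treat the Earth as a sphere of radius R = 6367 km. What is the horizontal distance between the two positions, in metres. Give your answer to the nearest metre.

Δφ = -27.7982° − -27.7949° = -0.0033°; Δλ = 134.7880° − 134.7932° = -0.0052°.
1° along a meridian = πR/180 = 111125 m.
ΔN = Δφ × 111125 = -366.7 m; ΔE = Δλ × 111125 × cos(-27.7949°) = -0.0052 × 111125 × 0.884622 = -511.2 m.
Distance = √(ΔE² + ΔN²) = √((-511.2)² + (-366.7)²) = 629.1 m.

629 m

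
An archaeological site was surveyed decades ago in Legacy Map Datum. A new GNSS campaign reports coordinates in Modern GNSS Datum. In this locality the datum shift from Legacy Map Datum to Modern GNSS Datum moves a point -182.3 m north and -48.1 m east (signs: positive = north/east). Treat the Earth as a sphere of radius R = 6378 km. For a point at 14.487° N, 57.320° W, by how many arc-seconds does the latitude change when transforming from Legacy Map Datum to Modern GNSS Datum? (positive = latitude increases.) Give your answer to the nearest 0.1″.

On a sphere of radius R, 1 rad of latitude = R, so Δφ = ΔN / R = -182.3 / 6378000 = -2.8583e-05 rad = -5.896″.

Δφ = -5.9″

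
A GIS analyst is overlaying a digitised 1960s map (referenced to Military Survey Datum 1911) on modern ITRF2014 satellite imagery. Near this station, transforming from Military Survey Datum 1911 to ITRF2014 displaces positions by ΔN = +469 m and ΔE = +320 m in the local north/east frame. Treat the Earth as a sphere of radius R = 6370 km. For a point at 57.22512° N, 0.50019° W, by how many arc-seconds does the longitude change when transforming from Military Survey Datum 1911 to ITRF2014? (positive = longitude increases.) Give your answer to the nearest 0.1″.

At latitude 57.22512°, cos φ = 0.541340.
One radian of longitude at latitude φ spans R cos φ, so Δλ = ΔE / (R cos φ) = 320.0 / (6370000 × 0.541340) = 9.2798e-05 rad = 19.141″.

Δλ = 19.1″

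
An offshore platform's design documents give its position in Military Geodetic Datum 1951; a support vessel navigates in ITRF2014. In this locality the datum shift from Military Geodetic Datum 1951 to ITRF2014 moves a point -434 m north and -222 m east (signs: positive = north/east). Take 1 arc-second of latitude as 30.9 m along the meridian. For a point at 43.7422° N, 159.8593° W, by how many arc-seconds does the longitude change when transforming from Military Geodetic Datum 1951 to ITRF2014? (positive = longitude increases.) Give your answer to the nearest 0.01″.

At latitude 43.7422°, cos φ = 0.722458.
1″ of longitude at this latitude = 30.90 × cos φ = 22.3240 m, so Δλ = -222.0 / 22.3240 = -9.944″.

Δλ = -9.94″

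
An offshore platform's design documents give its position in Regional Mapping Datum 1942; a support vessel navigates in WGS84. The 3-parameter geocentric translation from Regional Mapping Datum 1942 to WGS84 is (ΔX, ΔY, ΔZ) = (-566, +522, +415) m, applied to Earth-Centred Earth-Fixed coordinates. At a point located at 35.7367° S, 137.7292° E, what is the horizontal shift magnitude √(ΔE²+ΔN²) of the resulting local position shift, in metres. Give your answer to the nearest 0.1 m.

The local east axis at (φ, λ) is (−sin λ, cos λ, 0), so ΔE = −sin(137.7292°)·(-566) + cos(137.7292°)·522 = -5.55 m.
The local north axis is (−sin φ cos λ, −sin φ sin λ, cos φ), giving ΔN = 244.620 + 205.073 + 336.859 = 786.55 m.
Horizontal magnitude = √(ΔE² + ΔN²) = √((-5.55)² + 786.55²) = 786.57 m.

786.6 m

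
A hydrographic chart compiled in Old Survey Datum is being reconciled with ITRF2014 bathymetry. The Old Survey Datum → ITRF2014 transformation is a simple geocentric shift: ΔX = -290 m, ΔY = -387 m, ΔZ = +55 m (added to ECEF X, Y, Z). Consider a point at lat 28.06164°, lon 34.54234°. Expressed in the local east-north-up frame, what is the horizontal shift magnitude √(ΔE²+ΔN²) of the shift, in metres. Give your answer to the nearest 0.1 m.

The local east axis at (φ, λ) is (−sin λ, cos λ, 0), so ΔE = −sin(34.54234°)·(-290) + cos(34.54234°)·(-387) = -154.34 m.
The local north axis is (−sin φ cos λ, −sin φ sin λ, cos φ), giving ΔN = 112.372 + 103.227 + 48.534 = 264.13 m.
Horizontal magnitude = √(ΔE² + ΔN²) = √((-154.34)² + 264.13²) = 305.92 m.

305.9 m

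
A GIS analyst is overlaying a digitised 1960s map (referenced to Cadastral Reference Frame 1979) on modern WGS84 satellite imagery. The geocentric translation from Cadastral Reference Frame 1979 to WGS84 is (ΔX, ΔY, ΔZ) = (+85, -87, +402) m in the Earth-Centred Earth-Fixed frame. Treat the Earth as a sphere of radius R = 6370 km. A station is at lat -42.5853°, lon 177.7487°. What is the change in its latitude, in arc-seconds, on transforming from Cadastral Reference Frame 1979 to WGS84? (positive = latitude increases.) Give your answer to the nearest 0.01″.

sin φ = -0.676687, cos φ = 0.736271, sin λ = 0.039282, cos λ = -0.999228.
North component: ΔN = −sin φ cos λ·ΔX − sin φ sin λ·ΔY + cos φ·ΔZ = −(-0.676687)(-0.999228)(85) − (-0.676687)(0.039282)(-87) + (0.736271)(402) = 236.19 m.
1° of latitude spans πR/180 = 111177 m, so Δφ = 236.19 / 111177 × 3600 = 7.648″.

Δφ = 7.65″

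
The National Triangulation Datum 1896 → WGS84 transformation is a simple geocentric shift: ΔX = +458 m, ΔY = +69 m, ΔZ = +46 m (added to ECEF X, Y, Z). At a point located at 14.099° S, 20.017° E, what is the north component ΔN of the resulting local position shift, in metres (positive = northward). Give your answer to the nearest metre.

ΔN = 155 m

The local north axis is (−sin φ cos λ, −sin φ sin λ, cos φ), giving ΔN = 104.828 + 5.753 + 44.614 = 155.20 m.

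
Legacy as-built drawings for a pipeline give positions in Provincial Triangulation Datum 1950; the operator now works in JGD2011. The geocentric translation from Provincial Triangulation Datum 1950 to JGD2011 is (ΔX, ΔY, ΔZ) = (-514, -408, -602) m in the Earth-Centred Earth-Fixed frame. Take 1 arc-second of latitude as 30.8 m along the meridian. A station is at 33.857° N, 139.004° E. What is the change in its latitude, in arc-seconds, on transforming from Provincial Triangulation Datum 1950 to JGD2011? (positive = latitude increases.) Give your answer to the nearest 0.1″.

Δφ = -18.4″

sin φ = 0.557122, cos φ = 0.830431, sin λ = 0.656006, cos λ = -0.754755.
North component: ΔN = −sin φ cos λ·ΔX − sin φ sin λ·ΔY + cos φ·ΔZ = −(0.557122)(-0.754755)(-514) − (0.557122)(0.656006)(-408) + (0.830431)(-602) = -566.94 m.
1° of latitude spans 3600 × 30.80 = 110880 m, so Δφ = -566.94 / 110880 × 3600 = -18.407″.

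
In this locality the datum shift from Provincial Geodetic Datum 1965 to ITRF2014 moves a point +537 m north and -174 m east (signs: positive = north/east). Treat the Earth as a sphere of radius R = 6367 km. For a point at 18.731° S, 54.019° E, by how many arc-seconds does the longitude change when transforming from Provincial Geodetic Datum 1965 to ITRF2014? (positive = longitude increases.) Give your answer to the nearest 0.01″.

At latitude -18.731°, cos φ = 0.947037.
One radian of longitude at latitude φ spans R cos φ, so Δλ = ΔE / (R cos φ) = -174.0 / (6367000 × 0.947037) = -2.8857e-05 rad = -5.952″.

Δλ = -5.95″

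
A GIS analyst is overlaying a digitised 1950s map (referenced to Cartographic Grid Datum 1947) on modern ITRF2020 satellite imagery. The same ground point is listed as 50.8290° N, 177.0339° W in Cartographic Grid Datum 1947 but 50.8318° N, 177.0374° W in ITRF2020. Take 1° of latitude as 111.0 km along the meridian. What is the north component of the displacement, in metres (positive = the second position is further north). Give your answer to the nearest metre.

Δφ = 50.8318° − 50.8290° = +0.0028°; Δλ = -177.0374° − -177.0339° = -0.0035°.
ΔN = Δφ × 111000 = 310.8 m; ΔE = Δλ × 111000 × cos(50.8290°) = -0.0035 × 111000 × 0.631637 = -245.4 m.

ΔN = 311 m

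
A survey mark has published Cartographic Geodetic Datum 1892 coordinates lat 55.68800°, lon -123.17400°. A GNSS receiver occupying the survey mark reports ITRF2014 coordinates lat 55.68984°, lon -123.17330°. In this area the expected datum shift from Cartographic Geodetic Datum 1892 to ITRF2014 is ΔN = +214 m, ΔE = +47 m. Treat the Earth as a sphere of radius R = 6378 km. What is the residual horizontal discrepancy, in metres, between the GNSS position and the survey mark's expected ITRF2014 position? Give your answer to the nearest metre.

Observed coordinate differences: Δφ = +0.00184°, Δλ = +0.00070°.
Converting to metres (1° lat = 111317 m, cos φ = 0.563699): observed ΔN = 204.8 m, observed ΔE = 43.9 m.
Subtracting the expected shift leaves a residual of 204.8 − (214) = -9.2 m north and 43.9 − (47) = -3.1 m east.
Residual distance = √((-9.2)² + (-3.1)²) = 9.7 m.

10 m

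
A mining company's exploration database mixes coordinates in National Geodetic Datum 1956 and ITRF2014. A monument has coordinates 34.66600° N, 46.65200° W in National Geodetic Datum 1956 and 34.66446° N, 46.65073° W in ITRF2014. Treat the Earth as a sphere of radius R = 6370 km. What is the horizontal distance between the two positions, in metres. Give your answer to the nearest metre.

207 m

Δφ = 34.66446° − 34.66600° = -0.00154°; Δλ = -46.65073° − -46.65200° = +0.00127°.
1° along a meridian = πR/180 = 111177 m.
ΔN = Δφ × 111177 = -171.2 m; ΔE = Δλ × 111177 × cos(34.66600°) = +0.00127 × 111177 × 0.822482 = 116.1 m.
Distance = √(ΔE² + ΔN²) = √(116.1² + (-171.2)²) = 206.9 m.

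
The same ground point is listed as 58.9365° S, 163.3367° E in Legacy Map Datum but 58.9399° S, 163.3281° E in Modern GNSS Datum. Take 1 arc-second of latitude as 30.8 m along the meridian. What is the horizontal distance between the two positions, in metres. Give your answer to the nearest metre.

620 m

Δφ = -58.9399° − -58.9365° = -0.0034°; Δλ = 163.3281° − 163.3367° = -0.0086°.
1° of latitude = 3600 × 30.80 = 110880 m.
ΔN = Δφ × 110880 = -377.0 m; ΔE = Δλ × 110880 × cos(-58.9365°) = -0.0086 × 110880 × 0.515988 = -492.0 m.
Distance = √(ΔE² + ΔN²) = √((-492.0)² + (-377.0)²) = 619.9 m.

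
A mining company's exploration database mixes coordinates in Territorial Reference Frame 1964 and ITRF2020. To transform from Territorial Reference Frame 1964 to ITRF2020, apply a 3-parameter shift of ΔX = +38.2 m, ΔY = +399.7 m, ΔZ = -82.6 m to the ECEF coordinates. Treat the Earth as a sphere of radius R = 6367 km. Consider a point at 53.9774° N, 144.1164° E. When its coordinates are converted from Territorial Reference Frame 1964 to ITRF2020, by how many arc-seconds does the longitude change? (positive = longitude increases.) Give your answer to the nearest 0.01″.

sin φ = 0.808785, cos φ = 0.588104, sin λ = 0.586140, cos λ = -0.810209.
East component: ΔE = −sin λ·ΔX + cos λ·ΔY = −(0.586140)(38.2) + (-0.810209)(399.7) = -346.23 m.
1° of latitude spans πR/180 = 111125 m; at latitude φ, 1° of longitude spans that × cos φ = 65353.2 m, so Δλ = -346.23 / 65353.2 × 3600 = -19.072″.

Δλ = -19.07″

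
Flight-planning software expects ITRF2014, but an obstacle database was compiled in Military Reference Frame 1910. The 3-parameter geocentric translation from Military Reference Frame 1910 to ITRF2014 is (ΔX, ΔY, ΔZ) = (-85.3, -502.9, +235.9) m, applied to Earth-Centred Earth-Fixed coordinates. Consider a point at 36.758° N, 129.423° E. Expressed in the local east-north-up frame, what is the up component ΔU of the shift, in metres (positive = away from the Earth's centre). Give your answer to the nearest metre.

ΔU = -127 m

At φ = 36.758°, λ = 129.423°: sin φ = 0.598436, cos φ = 0.801170, sin λ = 0.772479, cos λ = -0.635041.
ΔU = cos φ cos λ·ΔX + cos φ sin λ·ΔY + sin φ·ΔZ = (0.801170)(-0.635041)(-85.3) + (0.801170)(0.772479)(-502.9) + (0.598436)(235.9) = -126.67 m.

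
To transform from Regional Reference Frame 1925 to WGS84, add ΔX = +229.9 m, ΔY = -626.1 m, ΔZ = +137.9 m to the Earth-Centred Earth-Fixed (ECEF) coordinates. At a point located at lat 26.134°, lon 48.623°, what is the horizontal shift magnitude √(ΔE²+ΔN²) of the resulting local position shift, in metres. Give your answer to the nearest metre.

The local east axis at (φ, λ) is (−sin λ, cos λ, 0), so ΔE = −sin(48.623°)·229.9 + cos(48.623°)·(-626.1) = -586.37 m.
The local north axis is (−sin φ cos λ, −sin φ sin λ, cos φ), giving ΔN = -66.937 + 206.938 + 123.802 = 263.80 m.
Horizontal magnitude = √(ΔE² + ΔN²) = √((-586.37)² + 263.80²) = 642.98 m.

643 m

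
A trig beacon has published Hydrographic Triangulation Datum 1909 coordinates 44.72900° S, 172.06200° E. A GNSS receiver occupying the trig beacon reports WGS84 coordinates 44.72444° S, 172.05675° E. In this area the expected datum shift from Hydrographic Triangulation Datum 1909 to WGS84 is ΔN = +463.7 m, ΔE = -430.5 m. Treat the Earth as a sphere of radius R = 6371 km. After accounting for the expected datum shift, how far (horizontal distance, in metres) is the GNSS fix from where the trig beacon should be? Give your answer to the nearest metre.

46 m

Observed coordinate differences: Δφ = +0.00456°, Δλ = -0.00525°.
Converting to metres (1° lat = 111195 m, cos φ = 0.710443): observed ΔN = 507.0 m, observed ΔE = -414.7 m.
Subtracting the expected shift leaves a residual of 507.0 − (463.7) = 43.3 m north and -414.7 − (-430.5) = 15.8 m east.
Residual distance = √(43.3² + 15.8²) = 46.1 m.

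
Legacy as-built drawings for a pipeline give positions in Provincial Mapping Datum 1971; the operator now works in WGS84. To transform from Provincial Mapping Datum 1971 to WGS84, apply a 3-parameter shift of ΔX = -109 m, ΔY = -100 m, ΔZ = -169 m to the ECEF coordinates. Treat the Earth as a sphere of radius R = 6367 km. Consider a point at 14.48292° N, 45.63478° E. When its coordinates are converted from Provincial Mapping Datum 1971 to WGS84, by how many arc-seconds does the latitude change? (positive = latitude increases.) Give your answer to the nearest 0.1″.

sin φ = 0.250091, cos φ = 0.968222, sin λ = 0.714897, cos λ = 0.699230.
North component: ΔN = −sin φ cos λ·ΔX − sin φ sin λ·ΔY + cos φ·ΔZ = −(0.250091)(0.699230)(-109) − (0.250091)(0.714897)(-100) + (0.968222)(-169) = -126.69 m.
1° of latitude spans πR/180 = 111125 m, so Δφ = -126.69 / 111125 × 3600 = -4.104″.

Δφ = -4.1″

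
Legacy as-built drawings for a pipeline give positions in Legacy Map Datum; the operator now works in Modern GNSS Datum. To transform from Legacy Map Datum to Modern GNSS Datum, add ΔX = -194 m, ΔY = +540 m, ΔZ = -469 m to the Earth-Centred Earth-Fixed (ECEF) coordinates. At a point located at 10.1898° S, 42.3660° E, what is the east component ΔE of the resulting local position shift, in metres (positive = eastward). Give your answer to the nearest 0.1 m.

The local east axis at (φ, λ) is (−sin λ, cos λ, 0), so ΔE = −sin(42.3660°)·(-194) + cos(42.3660°)·540 = 529.71 m.

ΔE = 529.7 m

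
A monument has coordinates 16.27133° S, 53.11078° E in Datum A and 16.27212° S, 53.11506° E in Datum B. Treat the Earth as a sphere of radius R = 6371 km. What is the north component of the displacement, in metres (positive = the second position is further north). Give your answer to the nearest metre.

ΔN = -88 m

Δφ = -16.27212° − -16.27133° = -0.00079°; Δλ = 53.11506° − 53.11078° = +0.00428°.
1° along a meridian = πR/180 = 111195 m.
ΔN = Δφ × 111195 = -87.8 m; ΔE = Δλ × 111195 × cos(-16.27133°) = +0.00428 × 111195 × 0.959946 = 456.9 m.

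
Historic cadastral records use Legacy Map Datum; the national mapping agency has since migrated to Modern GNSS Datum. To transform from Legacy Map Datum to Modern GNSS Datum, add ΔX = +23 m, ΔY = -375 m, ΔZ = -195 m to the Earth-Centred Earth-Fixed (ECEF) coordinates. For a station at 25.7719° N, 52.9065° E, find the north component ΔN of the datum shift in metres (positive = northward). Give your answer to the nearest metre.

ΔN = -52 m

The local north axis is (−sin φ cos λ, −sin φ sin λ, cos φ), giving ΔN = -6.031 + 130.054 − 175.604 = -51.58 m.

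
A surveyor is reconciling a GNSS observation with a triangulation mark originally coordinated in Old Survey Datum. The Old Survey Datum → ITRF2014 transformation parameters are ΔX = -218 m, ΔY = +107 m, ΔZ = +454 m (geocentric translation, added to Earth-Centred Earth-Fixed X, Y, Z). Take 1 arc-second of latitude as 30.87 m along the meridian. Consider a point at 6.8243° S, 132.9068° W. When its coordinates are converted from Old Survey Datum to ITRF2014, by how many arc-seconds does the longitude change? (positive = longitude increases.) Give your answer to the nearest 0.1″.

sin φ = -0.118825, cos φ = 0.992915, sin λ = -0.732462, cos λ = -0.680808.
East component: ΔE = −sin λ·ΔX + cos λ·ΔY = −(-0.732462)(-218) + (-0.680808)(107) = -232.52 m.
1° of latitude spans 3600 × 30.87 = 111132 m; at latitude φ, 1° of longitude spans that × cos φ = 110344.7 m, so Δλ = -232.52 / 110344.7 × 3600 = -7.586″.

Δλ = -7.6″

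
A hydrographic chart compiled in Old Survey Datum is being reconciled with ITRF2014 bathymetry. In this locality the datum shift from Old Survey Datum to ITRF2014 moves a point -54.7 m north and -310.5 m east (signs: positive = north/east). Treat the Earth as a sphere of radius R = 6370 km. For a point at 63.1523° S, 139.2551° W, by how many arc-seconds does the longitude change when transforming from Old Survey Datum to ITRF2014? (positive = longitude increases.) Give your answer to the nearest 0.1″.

Δλ = -22.3″

At latitude -63.1523°, cos φ = 0.451620.
One radian of longitude at latitude φ spans R cos φ, so Δλ = ΔE / (R cos φ) = -310.5 / (6370000 × 0.451620) = -1.0793e-04 rad = -22.262″.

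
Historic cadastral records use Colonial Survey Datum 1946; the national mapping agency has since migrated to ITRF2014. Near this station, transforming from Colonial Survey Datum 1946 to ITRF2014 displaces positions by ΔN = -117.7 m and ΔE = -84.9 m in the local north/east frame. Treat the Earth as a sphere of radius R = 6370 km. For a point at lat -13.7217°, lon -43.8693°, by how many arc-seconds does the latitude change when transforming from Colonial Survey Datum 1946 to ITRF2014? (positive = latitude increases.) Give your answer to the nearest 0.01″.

Δφ = -3.81″

On a sphere of radius R, 1 rad of latitude = R, so Δφ = ΔN / R = -117.7 / 6370000 = -1.8477e-05 rad = -3.811″.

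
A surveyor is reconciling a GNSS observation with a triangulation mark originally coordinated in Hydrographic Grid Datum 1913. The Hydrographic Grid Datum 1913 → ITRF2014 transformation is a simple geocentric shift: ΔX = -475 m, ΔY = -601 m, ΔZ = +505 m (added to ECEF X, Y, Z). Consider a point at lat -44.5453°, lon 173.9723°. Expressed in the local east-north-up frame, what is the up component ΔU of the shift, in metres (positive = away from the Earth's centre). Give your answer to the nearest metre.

ΔU = -63 m

At φ = -44.5453°, λ = 173.9723°: sin φ = -0.701473, cos φ = 0.712696, sin λ = 0.105009, cos λ = -0.994471.
ΔU = cos φ cos λ·ΔX + cos φ sin λ·ΔY + sin φ·ΔZ = (0.712696)(-0.994471)(-475) + (0.712696)(0.105009)(-601) + (-0.701473)(505) = -62.56 m.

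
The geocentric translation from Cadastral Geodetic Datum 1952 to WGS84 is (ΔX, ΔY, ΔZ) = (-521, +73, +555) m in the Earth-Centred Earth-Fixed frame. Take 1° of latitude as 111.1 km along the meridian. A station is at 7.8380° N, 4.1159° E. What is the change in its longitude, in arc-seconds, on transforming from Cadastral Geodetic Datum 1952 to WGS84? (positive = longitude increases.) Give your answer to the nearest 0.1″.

Δλ = 3.6″

sin φ = 0.136373, cos φ = 0.990658, sin λ = 0.071774, cos λ = 0.997421.
East component: ΔE = −sin λ·ΔX + cos λ·ΔY = −(0.071774)(-521) + (0.997421)(73) = 110.21 m.
1° of latitude spans 111100 m; at latitude φ, 1° of longitude spans that × cos φ = 110062.1 m, so Δλ = 110.21 / 110062.1 × 3600 = 3.605″.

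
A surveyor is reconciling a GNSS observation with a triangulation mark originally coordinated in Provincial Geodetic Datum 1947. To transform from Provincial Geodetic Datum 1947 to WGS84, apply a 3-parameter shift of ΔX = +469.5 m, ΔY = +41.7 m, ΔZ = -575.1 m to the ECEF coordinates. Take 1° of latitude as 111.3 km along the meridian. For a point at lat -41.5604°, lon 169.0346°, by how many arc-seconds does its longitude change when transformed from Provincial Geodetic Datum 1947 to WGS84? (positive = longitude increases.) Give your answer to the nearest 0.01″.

Δλ = -5.63″

sin φ = -0.663409, cos φ = 0.748257, sin λ = 0.190216, cos λ = -0.981742.
East component: ΔE = −sin λ·ΔX + cos λ·ΔY = −(0.190216)(469.5) + (-0.981742)(41.7) = -130.25 m.
1° of latitude spans 111300 m; at latitude φ, 1° of longitude spans that × cos φ = 83281.0 m, so Δλ = -130.25 / 83281.0 × 3600 = -5.630″.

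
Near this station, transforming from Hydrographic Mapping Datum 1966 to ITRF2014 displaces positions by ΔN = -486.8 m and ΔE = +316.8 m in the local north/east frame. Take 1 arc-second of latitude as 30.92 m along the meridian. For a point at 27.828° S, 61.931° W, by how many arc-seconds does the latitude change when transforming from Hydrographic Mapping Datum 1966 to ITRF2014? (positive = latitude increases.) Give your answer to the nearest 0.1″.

1″ of latitude = 30.92 m, so Δφ = -486.8 / 30.92 = -15.744″.

Δφ = -15.7″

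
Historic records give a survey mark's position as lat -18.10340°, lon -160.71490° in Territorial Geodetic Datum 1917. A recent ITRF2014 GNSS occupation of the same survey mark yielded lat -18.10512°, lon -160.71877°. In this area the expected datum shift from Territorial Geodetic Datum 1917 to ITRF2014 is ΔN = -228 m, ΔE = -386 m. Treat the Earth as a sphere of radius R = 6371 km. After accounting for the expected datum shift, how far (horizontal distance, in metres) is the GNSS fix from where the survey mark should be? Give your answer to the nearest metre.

Observed coordinate differences: Δφ = -0.00172°, Δλ = -0.00387°.
Converting to metres (1° lat = 111195 m, cos φ = 0.950497): observed ΔN = -191.3 m, observed ΔE = -409.0 m.
Subtracting the expected shift leaves a residual of -191.3 − (-228) = 36.7 m north and -409.0 − (-386) = -23.0 m east.
Residual distance = √(36.7² + (-23.0)²) = 43.4 m.

43 m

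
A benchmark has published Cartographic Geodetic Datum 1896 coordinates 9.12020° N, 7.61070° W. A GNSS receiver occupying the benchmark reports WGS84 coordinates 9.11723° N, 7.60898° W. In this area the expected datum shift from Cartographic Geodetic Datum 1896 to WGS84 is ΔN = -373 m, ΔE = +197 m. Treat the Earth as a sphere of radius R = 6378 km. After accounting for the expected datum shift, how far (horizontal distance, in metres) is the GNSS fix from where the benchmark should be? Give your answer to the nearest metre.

43 m

Observed coordinate differences: Δφ = -0.00297°, Δλ = +0.00172°.
Converting to metres (1° lat = 111317 m, cos φ = 0.987358): observed ΔN = -330.6 m, observed ΔE = 189.0 m.
Subtracting the expected shift leaves a residual of -330.6 − (-373) = 42.4 m north and 189.0 − (197) = -8.0 m east.
Residual distance = √(42.4² + (-8.0)²) = 43.1 m.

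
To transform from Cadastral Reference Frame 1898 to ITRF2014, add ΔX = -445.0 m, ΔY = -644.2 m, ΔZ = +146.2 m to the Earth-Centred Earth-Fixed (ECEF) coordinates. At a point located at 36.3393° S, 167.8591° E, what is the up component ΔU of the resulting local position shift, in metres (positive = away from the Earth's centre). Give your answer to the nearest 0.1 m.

ΔU = 154.7 m

The local up (radial) axis is (cos φ cos λ, cos φ sin λ, sin φ), giving ΔU = 350.440 − 109.137 − 86.633 = 154.67 m.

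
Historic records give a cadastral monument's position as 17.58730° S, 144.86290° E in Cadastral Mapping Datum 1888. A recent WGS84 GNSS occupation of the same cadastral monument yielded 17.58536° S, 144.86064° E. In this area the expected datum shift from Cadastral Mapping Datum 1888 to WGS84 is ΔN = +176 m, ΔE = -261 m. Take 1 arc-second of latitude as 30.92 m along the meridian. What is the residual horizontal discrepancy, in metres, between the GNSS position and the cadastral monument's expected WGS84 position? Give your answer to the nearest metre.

Observed coordinate differences: Δφ = +0.00194°, Δλ = -0.00226°.
Converting to metres (1° lat = 111312 m, cos φ = 0.953258): observed ΔN = 215.9 m, observed ΔE = -239.8 m.
Subtracting the expected shift leaves a residual of 215.9 − (176) = 39.9 m north and -239.8 − (-261) = 21.2 m east.
Residual distance = √(39.9² + 21.2²) = 45.2 m.

45 m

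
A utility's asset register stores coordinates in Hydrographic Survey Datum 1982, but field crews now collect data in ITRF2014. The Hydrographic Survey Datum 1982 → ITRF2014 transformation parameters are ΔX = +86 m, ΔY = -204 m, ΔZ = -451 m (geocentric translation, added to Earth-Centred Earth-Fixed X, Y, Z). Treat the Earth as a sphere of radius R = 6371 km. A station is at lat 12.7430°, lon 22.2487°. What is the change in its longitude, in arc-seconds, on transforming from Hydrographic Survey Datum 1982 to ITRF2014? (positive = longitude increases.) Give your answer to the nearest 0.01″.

sin φ = 0.220578, cos φ = 0.975369, sin λ = 0.378628, cos λ = 0.925549.
East component: ΔE = −sin λ·ΔX + cos λ·ΔY = −(0.378628)(86) + (0.925549)(-204) = -221.37 m.
1° of latitude spans πR/180 = 111195 m; at latitude φ, 1° of longitude spans that × cos φ = 108456.1 m, so Δλ = -221.37 / 108456.1 × 3600 = -7.348″.

Δλ = -7.35″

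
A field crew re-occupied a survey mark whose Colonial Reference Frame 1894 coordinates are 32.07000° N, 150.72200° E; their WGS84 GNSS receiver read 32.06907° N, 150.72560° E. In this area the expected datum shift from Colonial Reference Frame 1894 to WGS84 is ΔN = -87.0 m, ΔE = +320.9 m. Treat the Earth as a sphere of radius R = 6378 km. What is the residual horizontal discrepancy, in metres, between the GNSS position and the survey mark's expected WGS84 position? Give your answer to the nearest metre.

Observed coordinate differences: Δφ = -0.00093°, Δλ = +0.00360°.
Converting to metres (1° lat = 111317 m, cos φ = 0.847400): observed ΔN = -103.5 m, observed ΔE = 339.6 m.
Subtracting the expected shift leaves a residual of -103.5 − (-87.0) = -16.5 m north and 339.6 − (320.9) = 18.7 m east.
Residual distance = √((-16.5)² + 18.7²) = 24.9 m.

25 m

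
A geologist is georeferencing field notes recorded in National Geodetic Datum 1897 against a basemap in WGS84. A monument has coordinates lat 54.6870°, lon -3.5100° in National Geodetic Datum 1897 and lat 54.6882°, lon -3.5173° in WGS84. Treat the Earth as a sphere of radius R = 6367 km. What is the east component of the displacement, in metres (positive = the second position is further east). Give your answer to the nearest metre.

ΔE = -469 m

Δφ = 54.6882° − 54.6870° = +0.0012°; Δλ = -3.5173° − -3.5100° = -0.0073°.
1° along a meridian = πR/180 = 111125 m.
ΔN = Δφ × 111125 = 133.4 m; ΔE = Δλ × 111125 × cos(54.6870°) = -0.0073 × 111125 × 0.578043 = -468.9 m.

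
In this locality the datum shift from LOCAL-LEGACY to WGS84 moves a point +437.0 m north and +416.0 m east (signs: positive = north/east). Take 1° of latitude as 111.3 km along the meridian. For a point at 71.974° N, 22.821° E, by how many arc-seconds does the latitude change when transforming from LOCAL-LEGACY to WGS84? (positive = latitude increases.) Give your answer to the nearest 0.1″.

1° of latitude = 111.3 km, so Δφ = 437.0 / 111300 = 0.0039263° = 14.135″.

Δφ = 14.1″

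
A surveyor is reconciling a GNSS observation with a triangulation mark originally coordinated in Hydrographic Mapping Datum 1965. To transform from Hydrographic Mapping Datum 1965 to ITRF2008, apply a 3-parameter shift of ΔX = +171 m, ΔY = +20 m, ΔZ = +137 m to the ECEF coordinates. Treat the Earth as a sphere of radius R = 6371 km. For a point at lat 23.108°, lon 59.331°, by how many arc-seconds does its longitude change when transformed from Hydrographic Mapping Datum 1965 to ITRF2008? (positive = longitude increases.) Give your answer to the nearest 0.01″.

Δλ = -4.82″

sin φ = 0.392466, cos φ = 0.919767, sin λ = 0.860128, cos λ = 0.510078.
East component: ΔE = −sin λ·ΔX + cos λ·ΔY = −(0.860128)(171) + (0.510078)(20) = -136.88 m.
1° of latitude spans πR/180 = 111195 m; at latitude φ, 1° of longitude spans that × cos φ = 102273.4 m, so Δλ = -136.88 / 102273.4 × 3600 = -4.818″.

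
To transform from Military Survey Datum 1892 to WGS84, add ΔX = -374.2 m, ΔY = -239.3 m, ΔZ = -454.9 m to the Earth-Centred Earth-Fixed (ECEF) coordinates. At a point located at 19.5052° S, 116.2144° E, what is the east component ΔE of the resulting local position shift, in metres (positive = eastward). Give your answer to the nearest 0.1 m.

ΔE = 441.4 m

At φ = -19.5052°, λ = 116.2144°: sin φ = -0.333892, cos φ = 0.942611, sin λ = 0.897147, cos λ = -0.441731.
ΔE = −sin λ·ΔX + cos λ·ΔY = −(0.897147)·(-374.2) + (-0.441731)·(-239.3) = 441.42 m.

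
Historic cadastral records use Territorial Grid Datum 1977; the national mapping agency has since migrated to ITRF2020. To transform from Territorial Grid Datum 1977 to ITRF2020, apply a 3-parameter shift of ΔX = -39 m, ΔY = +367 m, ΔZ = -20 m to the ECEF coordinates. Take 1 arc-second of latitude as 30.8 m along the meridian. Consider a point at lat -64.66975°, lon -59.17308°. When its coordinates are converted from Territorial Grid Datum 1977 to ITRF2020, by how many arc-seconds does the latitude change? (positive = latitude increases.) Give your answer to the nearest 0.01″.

sin φ = -0.903857, cos φ = 0.427835, sin λ = -0.858719, cos λ = 0.512446.
North component: ΔN = −sin φ cos λ·ΔX − sin φ sin λ·ΔY + cos φ·ΔZ = −(-0.903857)(0.512446)(-39) − (-0.903857)(-0.858719)(367) + (0.427835)(-20) = -311.47 m.
1° of latitude spans 3600 × 30.80 = 110880 m, so Δφ = -311.47 / 110880 × 3600 = -10.113″.

Δφ = -10.11″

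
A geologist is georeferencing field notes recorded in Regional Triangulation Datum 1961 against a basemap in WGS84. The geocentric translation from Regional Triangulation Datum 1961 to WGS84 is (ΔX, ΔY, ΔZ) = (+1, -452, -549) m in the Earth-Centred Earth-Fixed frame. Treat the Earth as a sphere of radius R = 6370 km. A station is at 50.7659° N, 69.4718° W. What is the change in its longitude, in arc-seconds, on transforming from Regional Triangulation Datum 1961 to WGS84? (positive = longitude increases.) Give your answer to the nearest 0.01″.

sin φ = 0.774568, cos φ = 0.632490, sin λ = -0.936500, cos λ = 0.350668.
East component: ΔE = −sin λ·ΔX + cos λ·ΔY = −(-0.936500)(1) + (0.350668)(-452) = -157.57 m.
1° of latitude spans πR/180 = 111177 m; at latitude φ, 1° of longitude spans that × cos φ = 70318.7 m, so Δλ = -157.57 / 70318.7 × 3600 = -8.067″.

Δλ = -8.07″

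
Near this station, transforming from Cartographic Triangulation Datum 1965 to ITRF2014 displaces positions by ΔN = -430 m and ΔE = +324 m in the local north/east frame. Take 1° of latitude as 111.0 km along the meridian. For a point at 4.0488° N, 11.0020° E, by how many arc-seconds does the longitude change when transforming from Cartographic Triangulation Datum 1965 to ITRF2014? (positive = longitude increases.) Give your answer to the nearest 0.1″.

Δλ = 10.5″

At latitude 4.0488°, cos φ = 0.997504.
1° of longitude at this latitude = 111.0 × cos φ = 110.72 km, so Δλ = 324.0 / 110723.0 = 0.0029262° = 10.534″.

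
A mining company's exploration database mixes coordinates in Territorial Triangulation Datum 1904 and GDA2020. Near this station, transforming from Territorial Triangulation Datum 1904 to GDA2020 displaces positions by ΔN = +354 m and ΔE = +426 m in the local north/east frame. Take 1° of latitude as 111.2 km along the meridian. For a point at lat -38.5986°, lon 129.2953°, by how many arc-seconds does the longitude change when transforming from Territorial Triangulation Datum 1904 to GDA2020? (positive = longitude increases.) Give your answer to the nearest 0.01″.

Δλ = 17.65″

At latitude -38.5986°, cos φ = 0.781536.
1° of longitude at this latitude = 111.2 × cos φ = 86.91 km, so Δλ = 426.0 / 86906.8 = 0.0049018° = 17.646″.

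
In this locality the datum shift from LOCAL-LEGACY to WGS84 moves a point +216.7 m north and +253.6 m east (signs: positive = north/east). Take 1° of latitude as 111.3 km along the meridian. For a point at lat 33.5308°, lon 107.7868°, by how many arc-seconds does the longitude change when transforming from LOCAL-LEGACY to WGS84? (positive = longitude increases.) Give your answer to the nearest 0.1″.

Δλ = 9.8″

At latitude 33.5308°, cos φ = 0.833589.
1° of longitude at this latitude = 111.3 × cos φ = 92.78 km, so Δλ = 253.6 / 92778.5 = 0.0027334° = 9.840″.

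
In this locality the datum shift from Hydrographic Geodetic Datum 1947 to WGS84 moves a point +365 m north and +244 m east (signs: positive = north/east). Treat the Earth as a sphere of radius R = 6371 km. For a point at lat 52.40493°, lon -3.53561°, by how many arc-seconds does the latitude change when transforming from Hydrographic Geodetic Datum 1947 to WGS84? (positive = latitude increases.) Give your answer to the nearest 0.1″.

On a sphere of radius R, 1 rad of latitude = R, so Δφ = ΔN / R = 365.0 / 6371000 = 5.7291e-05 rad = 11.817″.

Δφ = 11.8″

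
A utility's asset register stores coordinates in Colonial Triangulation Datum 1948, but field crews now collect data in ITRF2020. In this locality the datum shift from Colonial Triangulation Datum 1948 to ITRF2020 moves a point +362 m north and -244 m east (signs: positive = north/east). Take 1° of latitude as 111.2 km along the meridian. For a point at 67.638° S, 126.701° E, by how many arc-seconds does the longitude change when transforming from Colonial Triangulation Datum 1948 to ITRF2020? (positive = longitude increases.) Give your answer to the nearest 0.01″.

Δλ = -20.76″

At latitude -67.638°, cos φ = 0.380457.
1° of longitude at this latitude = 111.2 × cos φ = 42.31 km, so Δλ = -244.0 / 42306.8 = -0.0057674° = -20.763″.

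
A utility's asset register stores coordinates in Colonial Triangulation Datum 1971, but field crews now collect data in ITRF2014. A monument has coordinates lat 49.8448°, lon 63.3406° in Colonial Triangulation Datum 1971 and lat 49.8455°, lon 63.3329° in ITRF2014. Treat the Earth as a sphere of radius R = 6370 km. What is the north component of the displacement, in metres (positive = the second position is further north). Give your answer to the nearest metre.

ΔN = 78 m

Δφ = 49.8455° − 49.8448° = +0.0007°; Δλ = 63.3329° − 63.3406° = -0.0077°.
1° along a meridian = πR/180 = 111177 m.
ΔN = Δφ × 111177 = 77.8 m; ΔE = Δλ × 111177 × cos(49.8448°) = -0.0077 × 111177 × 0.644860 = -552.0 m.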